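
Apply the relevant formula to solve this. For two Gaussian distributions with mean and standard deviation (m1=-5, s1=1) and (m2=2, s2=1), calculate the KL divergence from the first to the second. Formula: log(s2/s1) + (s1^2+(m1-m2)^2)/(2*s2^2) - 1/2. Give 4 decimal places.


KL divergence between normal distributions:
KL = log(s2/s1) + (s1^2 + (m1-m2)^2)/(2*s2^2) - 1/2.
log(1/1) = 0.0.
(1^2 + (-5-2)^2)/(2*1^2) = (1 + 49)/2 = 25.0.
KL = 0.0 + 25.0 - 0.5 = 24.5000

24.5000


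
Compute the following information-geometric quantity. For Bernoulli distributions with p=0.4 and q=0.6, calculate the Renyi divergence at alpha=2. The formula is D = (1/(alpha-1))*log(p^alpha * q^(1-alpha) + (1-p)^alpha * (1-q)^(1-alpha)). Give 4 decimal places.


Renyi divergence of order alpha between Bernoulli distributions:
D = (1/(alpha-1))*log(p^alpha * q^(1-alpha) + (1-p)^alpha * (1-q)^(1-alpha)).
alpha = 2, p = 0.4, q = 0.6.
p^alpha * q^(1-alpha) = 0.4^2 * 0.6^-1 = 0.266667.
(1-p)^alpha * (1-q)^(1-alpha) = 0.6^2 * 0.4^-1 = 0.9.
sum = 0.266667 + 0.9 = 1.166667.
D = (1/1)*log(1.166667) = 0.1542

0.1542


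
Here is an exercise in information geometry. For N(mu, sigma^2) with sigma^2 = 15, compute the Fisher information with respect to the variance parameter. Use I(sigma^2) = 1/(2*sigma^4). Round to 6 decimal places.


Fisher information for variance: I(sigma^2) = 1/(2*sigma^4).
sigma^2 = 15, so sigma^4 = 225.
I = 1/(2*225) = 1/450 = 0.002222

0.002222


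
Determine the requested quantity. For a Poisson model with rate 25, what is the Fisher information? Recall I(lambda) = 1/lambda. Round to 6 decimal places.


Fisher information for Poisson: I(lambda) = 1/lambda.
lambda = 25.
I(lambda) = 1/25 = 0.040000

0.040000


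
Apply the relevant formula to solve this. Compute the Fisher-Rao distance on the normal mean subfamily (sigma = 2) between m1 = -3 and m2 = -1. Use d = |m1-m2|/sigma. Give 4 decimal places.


On the fixed-variance normal subfamily, geodesic distance = |m1-m2|/sigma.
|-3 - -1| = 2.
sigma = 2.
d = 2/2 = 1.0000

1.0000


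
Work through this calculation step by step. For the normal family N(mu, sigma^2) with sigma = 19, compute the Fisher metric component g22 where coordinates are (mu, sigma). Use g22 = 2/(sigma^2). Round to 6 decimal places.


For the 2-parameter normal family, the Fisher metric has:
  g11 = 1/sigma^2, g22 = 2/sigma^2.
sigma = 19, sigma^2 = 361.
g22 = 0.005540

0.005540


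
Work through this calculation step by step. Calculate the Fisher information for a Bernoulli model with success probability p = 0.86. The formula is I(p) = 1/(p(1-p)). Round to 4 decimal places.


For Bernoulli(p), Fisher information is I(p) = 1/(p*(1-p)).
p = 0.86, 1-p = 0.14.
p*(1-p) = 0.1204.
I(p) = 1/0.1204 = 8.3056

8.3056


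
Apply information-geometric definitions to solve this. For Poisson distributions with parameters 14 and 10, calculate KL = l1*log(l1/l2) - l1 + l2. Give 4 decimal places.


KL divergence for Poisson:
KL = l1*log(l1/l2) - l1 + l2.
l1 = 14, l2 = 10.
log(14/10) = 0.336472.
l1*log(l1/l2) = 14 * 0.336472 = 4.710611.
KL = 4.710611 - 14 + 10 = 0.7106

0.7106


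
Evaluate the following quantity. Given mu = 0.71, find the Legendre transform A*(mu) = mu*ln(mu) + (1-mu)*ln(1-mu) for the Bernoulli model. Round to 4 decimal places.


Legendre transform for Bernoulli:
A*(mu) = mu*log(mu) + (1-mu)*log(1-mu).
mu = 0.71, 1-mu = 0.29.
mu*log(mu) = 0.71*log(0.71) = -0.243168.
(1-mu)*log(1-mu) = 0.29*log(0.29) = -0.358984.
A* = -0.243168 + -0.358984 = -0.6022

-0.6022


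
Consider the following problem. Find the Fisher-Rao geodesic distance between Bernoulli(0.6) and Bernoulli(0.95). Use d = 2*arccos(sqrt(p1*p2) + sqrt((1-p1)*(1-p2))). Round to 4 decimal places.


Geodesic distance on Bernoulli manifold:
d(p1,p2) = 2*arccos(sqrt(p1*p2) + sqrt((1-p1)*(1-p2))).
sqrt(p1*p2) = sqrt(0.6*0.95) = 0.754983.
sqrt((1-p1)*(1-p2)) = sqrt(0.4*0.05) = 0.141421.
arg = 0.754983 + 0.141421 = 0.896405.
d = 2*arccos(0.896405) = 0.9184

0.9184


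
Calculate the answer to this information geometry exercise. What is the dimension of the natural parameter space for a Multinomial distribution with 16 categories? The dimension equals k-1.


Exponential family dimension calculation:
For Multinomial with k=16 categories, dim = k-1 = 15.

15


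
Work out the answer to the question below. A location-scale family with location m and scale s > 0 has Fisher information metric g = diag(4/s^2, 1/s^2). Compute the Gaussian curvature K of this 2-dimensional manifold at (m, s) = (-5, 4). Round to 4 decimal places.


The metric has the form g = (A dm^2 + B ds^2)/s^2 with A = 4, B = 1.
Substitute u = sqrt(A/B)*m: g = B*(du^2 + ds^2)/s^2, i.e. B times the
Poincare upper half-plane metric, which has constant Gaussian curvature -1.
Scaling a 2D metric by a constant c divides the Gaussian curvature by c,
so K = -1/B = -1/(1) = -1.0000 everywhere (the point (m, s) = (-5, 4) is irrelevant:
the curvature is constant).
The requested Gaussian curvature is K = -1.0000.

-1.0000


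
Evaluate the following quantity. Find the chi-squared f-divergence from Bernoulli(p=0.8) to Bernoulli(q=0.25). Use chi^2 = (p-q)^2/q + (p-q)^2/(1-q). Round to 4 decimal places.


Chi-squared divergence between Bernoulli distributions:
chi^2 = (p-q)^2/q + (p-q)^2/(1-q).
p = 0.8, q = 0.25, p-q = 0.55.
(p-q)^2 = 0.3025.
term1 = 0.3025/0.25 = 1.21.
term2 = 0.3025/0.75 = 0.403333.
chi^2 = 1.21 + 0.403333 = 1.6133

1.6133


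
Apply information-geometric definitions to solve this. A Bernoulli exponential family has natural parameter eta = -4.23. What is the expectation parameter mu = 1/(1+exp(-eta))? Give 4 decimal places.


Dual coordinate (expectation parameter) for Bernoulli:
mu = 1/(1+exp(-eta)).
eta = -4.23.
exp(-eta) = exp(4.23) = 68.717232.
mu = 1/(1+68.717232) = 0.0143

0.0143


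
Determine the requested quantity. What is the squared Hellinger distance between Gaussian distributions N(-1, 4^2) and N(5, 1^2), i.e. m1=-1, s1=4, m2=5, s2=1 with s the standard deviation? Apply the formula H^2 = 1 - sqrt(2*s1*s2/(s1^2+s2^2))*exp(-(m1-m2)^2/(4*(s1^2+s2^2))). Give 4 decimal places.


Squared Hellinger distance for Gaussians:
H^2 = 1 - sqrt(2*s1*s2/(s1^2+s2^2)) * exp(-(m1-m2)^2/(4*(s1^2+s2^2))).
s1^2 = 16, s2^2 = 1, s1^2+s2^2 = 17.
sqrt(2*4*1/(17)) = 0.685994.
(m1-m2)^2 = (-6)^2 = 36.
exp(-36/(4*17)) = exp(-0.529412) = 0.588951.
H^2 = 1 - 0.685994*0.588951 = 0.5960

0.5960


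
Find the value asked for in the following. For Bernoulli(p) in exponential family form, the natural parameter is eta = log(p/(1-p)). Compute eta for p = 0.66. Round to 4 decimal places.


Natural parameter for Bernoulli: eta = log(p/(1-p)).
p = 0.66, 1-p = 0.34.
p/(1-p) = 1.941176.
eta = log(1.941176) = 0.6633

0.6633


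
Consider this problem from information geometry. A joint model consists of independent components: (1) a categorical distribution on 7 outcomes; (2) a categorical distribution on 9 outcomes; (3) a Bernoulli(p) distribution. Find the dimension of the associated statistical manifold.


The dimension of a statistical manifold equals the number of free
(independent) real parameters of the model. For a product of independent
blocks the parameter counts add.
- categorical on 7 outcomes (probabilities sum to 1): 7-1 = 6.
- categorical on 9 outcomes (probabilities sum to 1): 9-1 = 8.
- Bernoulli (p): 1.
Total = 6 + 8 + 1 = 15.
Dimension = 15

15


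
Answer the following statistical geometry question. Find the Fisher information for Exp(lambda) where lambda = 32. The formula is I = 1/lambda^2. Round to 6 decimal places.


Fisher information for exponential: I(lambda) = 1/lambda^2.
lambda = 32, lambda^2 = 1024.
I = 1/1024 = 0.000977

0.000977


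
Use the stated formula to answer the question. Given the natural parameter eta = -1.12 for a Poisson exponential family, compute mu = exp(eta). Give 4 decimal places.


Expectation parameter for Poisson exponential family:
mu = exp(eta).
eta = -1.12.
mu = exp(-1.12) = 0.3263

0.3263


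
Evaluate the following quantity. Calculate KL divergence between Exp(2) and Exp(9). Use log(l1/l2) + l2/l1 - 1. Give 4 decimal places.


KL divergence for exponential family:
KL = log(l1/l2) + l2/l1 - 1.
log(2/9) = -1.504077.
9/2 = 4.5.
KL = -1.504077 + 4.5 - 1 = 1.9959

1.9959


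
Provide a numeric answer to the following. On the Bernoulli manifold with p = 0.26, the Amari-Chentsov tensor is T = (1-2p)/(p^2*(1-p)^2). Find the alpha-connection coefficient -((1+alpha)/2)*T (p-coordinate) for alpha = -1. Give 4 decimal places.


Skewness (Amari-Chentsov) tensor: T = (1-2p)/(p^2*(1-p)^2).
p = 0.26, 1-2p = 0.48, p^2 = 0.0676, (1-p)^2 = 0.5476.
T = 0.48/(0.0676 * 0.5476) = 12.966749.
In the p-coordinate, Gamma^(alpha) = Gamma^(0) - (alpha/2)*T with Gamma^(0) = (1/2)*g'(p) = -T/2,
so Gamma^(alpha) = -((1+alpha)/2)*T.
alpha = -1, -(1+alpha)/2 = 0.0.
Gamma = 0.0 * 12.966749 = 0.0000

0.0000


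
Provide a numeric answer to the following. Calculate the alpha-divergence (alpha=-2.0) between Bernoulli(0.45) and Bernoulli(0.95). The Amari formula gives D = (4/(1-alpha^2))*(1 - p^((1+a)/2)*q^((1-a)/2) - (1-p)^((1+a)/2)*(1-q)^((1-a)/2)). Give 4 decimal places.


Amari alpha-divergence:
D = (4/(1-alpha^2))*(1 - p^((1+a)/2)*q^((1-a)/2) - (1-p)^((1+a)/2)*(1-q)^((1-a)/2)).
alpha = -2.0, p = 0.45, q = 0.95.
e1 = (1+alpha)/2 = -0.5, e2 = (1-alpha)/2 = 1.5.
t1 = p^e1 * q^e2 = 0.45^-0.5 * 0.95^1.5 = 1.380318.
t2 = (1-p)^e1 * (1-q)^e2 = 0.55^-0.5 * 0.05^1.5 = 0.015076.
4/(1-alpha^2) = -1.333333.
D = -1.333333*(1 - 1.380318 - 0.015076) = 0.5272

0.5272


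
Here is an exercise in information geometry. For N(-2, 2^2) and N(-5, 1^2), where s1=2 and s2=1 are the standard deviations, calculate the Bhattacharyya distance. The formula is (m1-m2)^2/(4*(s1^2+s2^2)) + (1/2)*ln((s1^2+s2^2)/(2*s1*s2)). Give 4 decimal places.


Bhattacharyya distance between two Gaussians:
DB = (m1-m2)^2/(4*(s1^2+s2^2)) + (1/2)*ln((s1^2+s2^2)/(2*s1*s2)).
(m1-m2)^2 = (3)^2 = 9.
s1^2+s2^2 = 4 + 1 = 5.
term1 = 9/20 = 0.45.
term2 = 0.5*ln(5/4.0) = 0.111572.
DB = 0.45 + 0.111572 = 0.5616

0.5616


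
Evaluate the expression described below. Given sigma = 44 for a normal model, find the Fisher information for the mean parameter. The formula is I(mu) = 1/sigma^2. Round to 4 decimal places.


The Fisher information for the mean of a normal distribution is I(mu) = 1/sigma^2.
sigma = 44, so sigma^2 = 1936.
I(mu) = 1/1936 = 0.0005

0.0005


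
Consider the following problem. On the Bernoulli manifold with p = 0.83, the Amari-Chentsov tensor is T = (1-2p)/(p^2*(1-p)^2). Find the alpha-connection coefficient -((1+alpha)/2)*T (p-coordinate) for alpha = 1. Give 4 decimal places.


Skewness (Amari-Chentsov) tensor: T = (1-2p)/(p^2*(1-p)^2).
p = 0.83, 1-2p = -0.66, p^2 = 0.6889, (1-p)^2 = 0.0289.
T = -0.66/(0.6889 * 0.0289) = -33.150487.
In the p-coordinate, Gamma^(alpha) = Gamma^(0) - (alpha/2)*T with Gamma^(0) = (1/2)*g'(p) = -T/2,
so Gamma^(alpha) = -((1+alpha)/2)*T.
alpha = 1, -(1+alpha)/2 = -1.0.
Gamma = -1.0 * -33.150487 = 33.1505

33.1505


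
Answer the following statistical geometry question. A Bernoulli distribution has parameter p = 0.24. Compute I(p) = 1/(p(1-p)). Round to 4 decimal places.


For Bernoulli(p), Fisher information is I(p) = 1/(p*(1-p)).
p = 0.24, 1-p = 0.76.
p*(1-p) = 0.1824.
I(p) = 1/0.1824 = 5.4825

5.4825


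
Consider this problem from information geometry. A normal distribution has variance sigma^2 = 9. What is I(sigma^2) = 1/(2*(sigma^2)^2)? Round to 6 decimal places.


Fisher information for variance: I(sigma^2) = 1/(2*sigma^4).
sigma^2 = 9, so sigma^4 = 81.
I = 1/(2*81) = 1/162 = 0.006173

0.006173


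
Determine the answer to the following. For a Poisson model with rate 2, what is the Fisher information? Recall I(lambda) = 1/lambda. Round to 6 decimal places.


Fisher information for Poisson: I(lambda) = 1/lambda.
lambda = 2.
I(lambda) = 1/2 = 0.500000

0.500000


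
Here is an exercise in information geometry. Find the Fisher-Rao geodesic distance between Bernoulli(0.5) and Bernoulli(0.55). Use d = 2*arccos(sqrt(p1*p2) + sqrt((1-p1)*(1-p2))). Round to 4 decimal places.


Geodesic distance on Bernoulli manifold:
d(p1,p2) = 2*arccos(sqrt(p1*p2) + sqrt((1-p1)*(1-p2))).
sqrt(p1*p2) = sqrt(0.5*0.55) = 0.524404.
sqrt((1-p1)*(1-p2)) = sqrt(0.5*0.45) = 0.474342.
arg = 0.524404 + 0.474342 = 0.998746.
d = 2*arccos(0.998746) = 0.1002

0.1002


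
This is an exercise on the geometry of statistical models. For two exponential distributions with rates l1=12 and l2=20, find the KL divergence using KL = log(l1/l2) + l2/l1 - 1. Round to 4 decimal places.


KL divergence for exponential family:
KL = log(l1/l2) + l2/l1 - 1.
log(12/20) = -0.510826.
20/12 = 1.666667.
KL = -0.510826 + 1.666667 - 1 = 0.1558

0.1558


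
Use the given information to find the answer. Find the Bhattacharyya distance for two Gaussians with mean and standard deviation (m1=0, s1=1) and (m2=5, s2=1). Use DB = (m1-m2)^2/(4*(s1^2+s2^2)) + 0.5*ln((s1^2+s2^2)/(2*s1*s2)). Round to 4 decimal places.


Bhattacharyya distance between two Gaussians:
DB = (m1-m2)^2/(4*(s1^2+s2^2)) + (1/2)*ln((s1^2+s2^2)/(2*s1*s2)).
(m1-m2)^2 = (-5)^2 = 25.
s1^2+s2^2 = 1 + 1 = 2.
term1 = 25/8 = 3.125.
term2 = 0.5*ln(2/2.0) = 0.0.
DB = 3.125 + 0.0 = 3.1250

3.1250


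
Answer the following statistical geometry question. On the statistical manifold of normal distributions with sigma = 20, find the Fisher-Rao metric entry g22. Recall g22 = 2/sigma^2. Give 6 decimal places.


For the 2-parameter normal family, the Fisher metric has:
  g11 = 1/sigma^2, g22 = 2/sigma^2.
sigma = 20, sigma^2 = 400.
g22 = 0.005000

0.005000


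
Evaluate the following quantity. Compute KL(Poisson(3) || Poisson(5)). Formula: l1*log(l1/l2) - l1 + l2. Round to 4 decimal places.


KL divergence for Poisson:
KL = l1*log(l1/l2) - l1 + l2.
l1 = 3, l2 = 5.
log(3/5) = -0.510826.
l1*log(l1/l2) = 3 * -0.510826 = -1.532477.
KL = -1.532477 - 3 + 5 = 0.4675

0.4675


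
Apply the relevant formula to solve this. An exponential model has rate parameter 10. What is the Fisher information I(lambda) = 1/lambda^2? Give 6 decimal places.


Fisher information for exponential: I(lambda) = 1/lambda^2.
lambda = 10, lambda^2 = 100.
I = 1/100 = 0.010000

0.010000


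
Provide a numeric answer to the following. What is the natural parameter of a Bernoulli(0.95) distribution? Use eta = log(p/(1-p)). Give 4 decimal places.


Natural parameter for Bernoulli: eta = log(p/(1-p)).
p = 0.95, 1-p = 0.05.
p/(1-p) = 19.0.
eta = log(19.0) = 2.9444

2.9444


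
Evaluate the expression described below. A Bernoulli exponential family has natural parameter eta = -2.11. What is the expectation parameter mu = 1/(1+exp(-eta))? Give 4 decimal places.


Dual coordinate (expectation parameter) for Bernoulli:
mu = 1/(1+exp(-eta)).
eta = -2.11.
exp(-eta) = exp(2.11) = 8.248241.
mu = 1/(1+8.248241) = 0.1081

0.1081


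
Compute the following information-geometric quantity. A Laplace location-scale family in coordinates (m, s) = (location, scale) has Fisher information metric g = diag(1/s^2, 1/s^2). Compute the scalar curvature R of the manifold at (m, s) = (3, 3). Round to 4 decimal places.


The metric has the form g = (A dm^2 + B ds^2)/s^2 with A = 1, B = 1.
Substitute u = sqrt(A/B)*m: g = B*(du^2 + ds^2)/s^2, i.e. B times the
Poincare upper half-plane metric, which has constant Gaussian curvature -1.
Scaling a 2D metric by a constant c divides the Gaussian curvature by c,
so K = -1/B = -1/(1) = -1.0000 everywhere (the point (m, s) = (3, 3) is irrelevant:
the curvature is constant).
Scalar curvature in dimension 2: R = 2K = -2/(1) = -2.0000.

-2.0000


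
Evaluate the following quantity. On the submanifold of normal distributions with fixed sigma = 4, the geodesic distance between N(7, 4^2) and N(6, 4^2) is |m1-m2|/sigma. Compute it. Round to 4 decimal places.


On the fixed-variance normal subfamily, geodesic distance = |m1-m2|/sigma.
|7 - 6| = 1.
sigma = 4.
d = 1/4 = 0.2500

0.2500


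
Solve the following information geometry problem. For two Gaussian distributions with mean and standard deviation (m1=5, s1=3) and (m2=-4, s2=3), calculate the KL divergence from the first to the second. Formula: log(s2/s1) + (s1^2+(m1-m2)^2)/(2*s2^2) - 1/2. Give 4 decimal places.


KL divergence between normal distributions:
KL = log(s2/s1) + (s1^2 + (m1-m2)^2)/(2*s2^2) - 1/2.
log(3/3) = 0.0.
(3^2 + (5--4)^2)/(2*3^2) = (9 + 81)/18 = 5.0.
KL = 0.0 + 5.0 - 0.5 = 4.5000

4.5000


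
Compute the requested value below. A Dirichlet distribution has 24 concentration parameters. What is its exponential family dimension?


Exponential family dimension calculation:
Dirichlet with 24 components has 24 natural parameters.

24


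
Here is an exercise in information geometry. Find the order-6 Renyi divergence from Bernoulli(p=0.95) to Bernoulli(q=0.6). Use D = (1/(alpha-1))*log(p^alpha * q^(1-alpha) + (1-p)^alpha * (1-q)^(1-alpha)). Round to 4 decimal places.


Renyi divergence of order alpha between Bernoulli distributions:
D = (1/(alpha-1))*log(p^alpha * q^(1-alpha) + (1-p)^alpha * (1-q)^(1-alpha)).
alpha = 6, p = 0.95, q = 0.6.
p^alpha * q^(1-alpha) = 0.95^6 * 0.6^-5 = 9.453342.
(1-p)^alpha * (1-q)^(1-alpha) = 0.05^6 * 0.4^-5 = 2e-06.
sum = 9.453342 + 2e-06 = 9.453344.
D = (1/5)*log(9.453344) = 0.4493

0.4493


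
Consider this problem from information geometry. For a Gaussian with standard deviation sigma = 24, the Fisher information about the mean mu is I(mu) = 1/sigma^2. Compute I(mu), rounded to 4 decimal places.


The Fisher information for the mean of a normal distribution is I(mu) = 1/sigma^2.
sigma = 24, so sigma^2 = 576.
I(mu) = 1/576 = 0.0017

0.0017


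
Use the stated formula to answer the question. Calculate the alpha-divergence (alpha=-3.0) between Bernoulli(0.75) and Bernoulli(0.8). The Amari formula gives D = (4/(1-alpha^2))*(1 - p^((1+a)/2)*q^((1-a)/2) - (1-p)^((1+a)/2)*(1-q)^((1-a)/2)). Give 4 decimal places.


Amari alpha-divergence:
D = (4/(1-alpha^2))*(1 - p^((1+a)/2)*q^((1-a)/2) - (1-p)^((1+a)/2)*(1-q)^((1-a)/2)).
alpha = -3.0, p = 0.75, q = 0.8.
e1 = (1+alpha)/2 = -1.0, e2 = (1-alpha)/2 = 2.0.
t1 = p^e1 * q^e2 = 0.75^-1.0 * 0.8^2.0 = 0.853333.
t2 = (1-p)^e1 * (1-q)^e2 = 0.25^-1.0 * 0.2^2.0 = 0.16.
4/(1-alpha^2) = -0.5.
D = -0.5*(1 - 0.853333 - 0.16) = 0.0067

0.0067


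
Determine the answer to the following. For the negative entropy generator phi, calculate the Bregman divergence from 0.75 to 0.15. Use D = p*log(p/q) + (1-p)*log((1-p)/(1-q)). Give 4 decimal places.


Bregman divergence with negative entropy generator:
D = p*log(p/q) + (1-p)*log((1-p)/(1-q)).
p = 0.75, q = 0.15.
p*log(p/q) = 0.75*log(0.75/0.15) = 1.207078.
(1-p)*log((1-p)/(1-q)) = 0.25*log(0.25/0.85) = -0.305944.
D = 1.207078 + -0.305944 = 0.9011

0.9011


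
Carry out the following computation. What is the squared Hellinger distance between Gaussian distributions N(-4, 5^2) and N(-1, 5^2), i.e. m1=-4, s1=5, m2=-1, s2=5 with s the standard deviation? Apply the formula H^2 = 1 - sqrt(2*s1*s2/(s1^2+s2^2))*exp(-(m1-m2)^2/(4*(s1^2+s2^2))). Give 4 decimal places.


Squared Hellinger distance for Gaussians:
H^2 = 1 - sqrt(2*s1*s2/(s1^2+s2^2)) * exp(-(m1-m2)^2/(4*(s1^2+s2^2))).
s1^2 = 25, s2^2 = 25, s1^2+s2^2 = 50.
sqrt(2*5*5/(50)) = 1.0.
(m1-m2)^2 = (-3)^2 = 9.
exp(-9/(4*50)) = exp(-0.045) = 0.955997.
H^2 = 1 - 1.0*0.955997 = 0.0440

0.0440


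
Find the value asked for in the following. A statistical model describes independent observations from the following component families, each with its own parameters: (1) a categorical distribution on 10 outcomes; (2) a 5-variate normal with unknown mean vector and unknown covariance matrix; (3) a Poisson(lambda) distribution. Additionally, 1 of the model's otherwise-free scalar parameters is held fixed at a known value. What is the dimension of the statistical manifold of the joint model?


The dimension of a statistical manifold equals the number of free
(independent) real parameters of the model. For a product of independent
blocks the parameter counts add.
- categorical on 10 outcomes (probabilities sum to 1): 10-1 = 9.
- 5-variate normal: 5 (mean) + 5*6/2 = 15 (symmetric covariance) = 20.
- Poisson (lambda): 1.
Total = 9 + 20 + 1 = 30.
1 parameter(s) fixed at known values: 30 - 1 = 29.
Dimension = 29

29


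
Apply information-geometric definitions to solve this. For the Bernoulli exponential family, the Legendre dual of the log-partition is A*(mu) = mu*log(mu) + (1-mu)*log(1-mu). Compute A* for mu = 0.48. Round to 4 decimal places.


Legendre transform for Bernoulli:
A*(mu) = mu*log(mu) + (1-mu)*log(1-mu).
mu = 0.48, 1-mu = 0.52.
mu*log(mu) = 0.48*log(0.48) = -0.352305.
(1-mu)*log(1-mu) = 0.52*log(0.52) = -0.340042.
A* = -0.352305 + -0.340042 = -0.6923

-0.6923


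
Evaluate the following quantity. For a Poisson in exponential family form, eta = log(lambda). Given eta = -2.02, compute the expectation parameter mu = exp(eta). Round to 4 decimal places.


Expectation parameter for Poisson exponential family:
mu = exp(eta).
eta = -2.02.
mu = exp(-2.02) = 0.1327

0.1327


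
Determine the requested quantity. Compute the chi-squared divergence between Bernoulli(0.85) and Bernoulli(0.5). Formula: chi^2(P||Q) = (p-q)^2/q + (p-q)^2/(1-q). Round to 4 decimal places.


Chi-squared divergence between Bernoulli distributions:
chi^2 = (p-q)^2/q + (p-q)^2/(1-q).
p = 0.85, q = 0.5, p-q = 0.35.
(p-q)^2 = 0.1225.
term1 = 0.1225/0.5 = 0.245.
term2 = 0.1225/0.5 = 0.245.
chi^2 = 0.245 + 0.245 = 0.4900

0.4900


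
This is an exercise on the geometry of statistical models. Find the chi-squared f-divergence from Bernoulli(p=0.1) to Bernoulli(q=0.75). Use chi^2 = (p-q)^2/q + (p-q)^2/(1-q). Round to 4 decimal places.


Chi-squared divergence between Bernoulli distributions:
chi^2 = (p-q)^2/q + (p-q)^2/(1-q).
p = 0.1, q = 0.75, p-q = -0.65.
(p-q)^2 = 0.4225.
term1 = 0.4225/0.75 = 0.563333.
term2 = 0.4225/0.25 = 1.69.
chi^2 = 0.563333 + 1.69 = 2.2533

2.2533


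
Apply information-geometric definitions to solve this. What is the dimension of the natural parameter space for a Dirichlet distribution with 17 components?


Exponential family dimension calculation:
Dirichlet with 17 components has 17 natural parameters.

17


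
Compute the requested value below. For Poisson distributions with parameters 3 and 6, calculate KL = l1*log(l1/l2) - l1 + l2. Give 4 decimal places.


KL divergence for Poisson:
KL = l1*log(l1/l2) - l1 + l2.
l1 = 3, l2 = 6.
log(3/6) = -0.693147.
l1*log(l1/l2) = 3 * -0.693147 = -2.079442.
KL = -2.079442 - 3 + 6 = 0.9206

0.9206


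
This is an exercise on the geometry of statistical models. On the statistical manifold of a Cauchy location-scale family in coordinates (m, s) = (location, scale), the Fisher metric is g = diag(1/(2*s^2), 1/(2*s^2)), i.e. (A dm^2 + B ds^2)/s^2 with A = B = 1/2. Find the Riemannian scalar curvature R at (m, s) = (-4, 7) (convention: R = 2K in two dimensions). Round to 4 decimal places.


The metric has the form g = (A dm^2 + B ds^2)/s^2 with A = 1/2, B = 1/2.
Substitute u = sqrt(A/B)*m: g = B*(du^2 + ds^2)/s^2, i.e. B times the
Poincare upper half-plane metric, which has constant Gaussian curvature -1.
Scaling a 2D metric by a constant c divides the Gaussian curvature by c,
so K = -1/B = -1/(1/2) = -2.0000 everywhere (the point (m, s) = (-4, 7) is irrelevant:
the curvature is constant).
Scalar curvature in dimension 2: R = 2K = -2/(1/2) = -4.0000.

-4.0000


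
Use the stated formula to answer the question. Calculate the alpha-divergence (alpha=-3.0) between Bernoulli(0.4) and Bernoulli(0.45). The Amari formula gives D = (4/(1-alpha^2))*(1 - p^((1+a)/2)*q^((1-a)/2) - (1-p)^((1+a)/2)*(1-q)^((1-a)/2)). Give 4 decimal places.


Amari alpha-divergence:
D = (4/(1-alpha^2))*(1 - p^((1+a)/2)*q^((1-a)/2) - (1-p)^((1+a)/2)*(1-q)^((1-a)/2)).
alpha = -3.0, p = 0.4, q = 0.45.
e1 = (1+alpha)/2 = -1.0, e2 = (1-alpha)/2 = 2.0.
t1 = p^e1 * q^e2 = 0.4^-1.0 * 0.45^2.0 = 0.50625.
t2 = (1-p)^e1 * (1-q)^e2 = 0.6^-1.0 * 0.55^2.0 = 0.504167.
4/(1-alpha^2) = -0.5.
D = -0.5*(1 - 0.50625 - 0.504167) = 0.0052

0.0052


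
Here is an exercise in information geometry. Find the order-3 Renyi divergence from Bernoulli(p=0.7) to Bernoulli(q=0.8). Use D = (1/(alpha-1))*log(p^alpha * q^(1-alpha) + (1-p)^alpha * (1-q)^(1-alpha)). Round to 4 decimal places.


Renyi divergence of order alpha between Bernoulli distributions:
D = (1/(alpha-1))*log(p^alpha * q^(1-alpha) + (1-p)^alpha * (1-q)^(1-alpha)).
alpha = 3, p = 0.7, q = 0.8.
p^alpha * q^(1-alpha) = 0.7^3 * 0.8^-2 = 0.535937.
(1-p)^alpha * (1-q)^(1-alpha) = 0.3^3 * 0.2^-2 = 0.675.
sum = 0.535937 + 0.675 = 1.210938.
D = (1/2)*log(1.210938) = 0.0957

0.0957


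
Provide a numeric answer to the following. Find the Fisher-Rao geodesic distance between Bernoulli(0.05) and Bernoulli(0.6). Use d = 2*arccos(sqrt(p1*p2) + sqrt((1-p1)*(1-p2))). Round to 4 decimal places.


Geodesic distance on Bernoulli manifold:
d(p1,p2) = 2*arccos(sqrt(p1*p2) + sqrt((1-p1)*(1-p2))).
sqrt(p1*p2) = sqrt(0.05*0.6) = 0.173205.
sqrt((1-p1)*(1-p2)) = sqrt(0.95*0.4) = 0.616441.
arg = 0.173205 + 0.616441 = 0.789646.
d = 2*arccos(0.789646) = 1.3211

1.3211


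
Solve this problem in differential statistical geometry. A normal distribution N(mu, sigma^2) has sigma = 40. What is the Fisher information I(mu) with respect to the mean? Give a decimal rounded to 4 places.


The Fisher information for the mean of a normal distribution is I(mu) = 1/sigma^2.
sigma = 40, so sigma^2 = 1600.
I(mu) = 1/1600 = 0.0006

0.0006


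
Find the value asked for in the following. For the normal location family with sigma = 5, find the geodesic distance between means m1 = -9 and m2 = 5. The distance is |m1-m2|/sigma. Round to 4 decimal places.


On the fixed-variance normal subfamily, geodesic distance = |m1-m2|/sigma.
|-9 - 5| = 14.
sigma = 5.
d = 14/5 = 2.8000

2.8000


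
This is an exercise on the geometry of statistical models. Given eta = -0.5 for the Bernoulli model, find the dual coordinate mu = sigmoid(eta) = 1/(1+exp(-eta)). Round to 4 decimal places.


Dual coordinate (expectation parameter) for Bernoulli:
mu = 1/(1+exp(-eta)).
eta = -0.5.
exp(-eta) = exp(0.5) = 1.648721.
mu = 1/(1+1.648721) = 0.3775

0.3775


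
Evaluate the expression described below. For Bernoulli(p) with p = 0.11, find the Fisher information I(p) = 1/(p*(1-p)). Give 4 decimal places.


For Bernoulli(p), Fisher information is I(p) = 1/(p*(1-p)).
p = 0.11, 1-p = 0.89.
p*(1-p) = 0.0979.
I(p) = 1/0.0979 = 10.2145

10.2145


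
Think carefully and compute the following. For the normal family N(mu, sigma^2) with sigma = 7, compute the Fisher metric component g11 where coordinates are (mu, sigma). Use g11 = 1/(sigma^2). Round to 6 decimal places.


For the 2-parameter normal family, the Fisher metric has:
  g11 = 1/sigma^2, g22 = 2/sigma^2.
sigma = 7, sigma^2 = 49.
g11 = 0.020408

0.020408


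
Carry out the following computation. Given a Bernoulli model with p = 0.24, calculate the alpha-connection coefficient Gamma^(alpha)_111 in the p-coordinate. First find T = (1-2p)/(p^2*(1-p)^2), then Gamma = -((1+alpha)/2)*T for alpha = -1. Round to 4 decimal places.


Skewness (Amari-Chentsov) tensor: T = (1-2p)/(p^2*(1-p)^2).
p = 0.24, 1-2p = 0.52, p^2 = 0.0576, (1-p)^2 = 0.5776.
T = 0.52/(0.0576 * 0.5776) = 15.629809.
In the p-coordinate, Gamma^(alpha) = Gamma^(0) - (alpha/2)*T with Gamma^(0) = (1/2)*g'(p) = -T/2,
so Gamma^(alpha) = -((1+alpha)/2)*T.
alpha = -1, -(1+alpha)/2 = 0.0.
Gamma = 0.0 * 15.629809 = 0.0000

0.0000


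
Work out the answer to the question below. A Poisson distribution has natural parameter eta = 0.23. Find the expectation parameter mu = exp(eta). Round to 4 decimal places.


Expectation parameter for Poisson exponential family:
mu = exp(eta).
eta = 0.23.
mu = exp(0.23) = 1.2586

1.2586


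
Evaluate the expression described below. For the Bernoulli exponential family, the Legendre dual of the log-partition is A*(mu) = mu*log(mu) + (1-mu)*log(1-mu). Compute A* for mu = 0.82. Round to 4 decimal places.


Legendre transform for Bernoulli:
A*(mu) = mu*log(mu) + (1-mu)*log(1-mu).
mu = 0.82, 1-mu = 0.18.
mu*log(mu) = 0.82*log(0.82) = -0.16273.
(1-mu)*log(1-mu) = 0.18*log(0.18) = -0.308664.
A* = -0.16273 + -0.308664 = -0.4714

-0.4714


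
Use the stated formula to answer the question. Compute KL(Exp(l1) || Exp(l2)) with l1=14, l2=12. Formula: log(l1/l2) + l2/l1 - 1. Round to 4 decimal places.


KL divergence for exponential family:
KL = log(l1/l2) + l2/l1 - 1.
log(14/12) = 0.154151.
12/14 = 0.857143.
KL = 0.154151 + 0.857143 - 1 = 0.0113

0.0113


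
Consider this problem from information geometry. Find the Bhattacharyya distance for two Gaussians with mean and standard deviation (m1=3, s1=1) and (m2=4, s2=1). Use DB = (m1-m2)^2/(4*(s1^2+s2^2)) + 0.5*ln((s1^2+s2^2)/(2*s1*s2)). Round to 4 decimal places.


Bhattacharyya distance between two Gaussians:
DB = (m1-m2)^2/(4*(s1^2+s2^2)) + (1/2)*ln((s1^2+s2^2)/(2*s1*s2)).
(m1-m2)^2 = (-1)^2 = 1.
s1^2+s2^2 = 1 + 1 = 2.
term1 = 1/8 = 0.125.
term2 = 0.5*ln(2/2.0) = 0.0.
DB = 0.125 + 0.0 = 0.1250

0.1250


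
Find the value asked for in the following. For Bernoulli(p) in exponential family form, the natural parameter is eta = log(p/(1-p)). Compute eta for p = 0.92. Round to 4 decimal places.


Natural parameter for Bernoulli: eta = log(p/(1-p)).
p = 0.92, 1-p = 0.08.
p/(1-p) = 11.5.
eta = log(11.5) = 2.4423

2.4423


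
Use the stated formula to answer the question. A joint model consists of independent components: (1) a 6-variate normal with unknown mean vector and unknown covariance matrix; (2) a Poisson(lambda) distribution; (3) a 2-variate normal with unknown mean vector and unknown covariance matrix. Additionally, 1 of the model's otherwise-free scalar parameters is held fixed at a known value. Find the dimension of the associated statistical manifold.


The dimension of a statistical manifold equals the number of free
(independent) real parameters of the model. For a product of independent
blocks the parameter counts add.
- 6-variate normal: 6 (mean) + 6*7/2 = 21 (symmetric covariance) = 27.
- Poisson (lambda): 1.
- 2-variate normal: 2 (mean) + 2*3/2 = 3 (symmetric covariance) = 5.
Total = 27 + 1 + 5 = 33.
1 parameter(s) fixed at known values: 33 - 1 = 32.
Dimension = 32

32


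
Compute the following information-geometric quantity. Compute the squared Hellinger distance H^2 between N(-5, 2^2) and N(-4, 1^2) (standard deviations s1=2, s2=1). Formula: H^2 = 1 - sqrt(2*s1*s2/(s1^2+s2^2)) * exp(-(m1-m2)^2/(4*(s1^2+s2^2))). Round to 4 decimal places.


Squared Hellinger distance for Gaussians:
H^2 = 1 - sqrt(2*s1*s2/(s1^2+s2^2)) * exp(-(m1-m2)^2/(4*(s1^2+s2^2))).
s1^2 = 4, s2^2 = 1, s1^2+s2^2 = 5.
sqrt(2*2*1/(5)) = 0.894427.
(m1-m2)^2 = (-1)^2 = 1.
exp(-1/(4*5)) = exp(-0.05) = 0.951229.
H^2 = 1 - 0.894427*0.951229 = 0.1492

0.1492


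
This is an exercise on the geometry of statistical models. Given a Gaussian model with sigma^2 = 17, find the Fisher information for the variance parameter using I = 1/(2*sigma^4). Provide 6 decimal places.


Fisher information for variance: I(sigma^2) = 1/(2*sigma^4).
sigma^2 = 17, so sigma^4 = 289.
I = 1/(2*289) = 1/578 = 0.001730

0.001730


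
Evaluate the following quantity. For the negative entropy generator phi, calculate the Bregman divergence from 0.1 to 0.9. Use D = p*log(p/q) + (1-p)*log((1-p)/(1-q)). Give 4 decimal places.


Bregman divergence with negative entropy generator:
D = p*log(p/q) + (1-p)*log((1-p)/(1-q)).
p = 0.1, q = 0.9.
p*log(p/q) = 0.1*log(0.1/0.9) = -0.219722.
(1-p)*log((1-p)/(1-q)) = 0.9*log(0.9/0.1) = 1.977502.
D = -0.219722 + 1.977502 = 1.7578

1.7578


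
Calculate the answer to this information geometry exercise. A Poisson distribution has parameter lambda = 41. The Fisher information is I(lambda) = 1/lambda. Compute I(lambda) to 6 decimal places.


Fisher information for Poisson: I(lambda) = 1/lambda.
lambda = 41.
I(lambda) = 1/41 = 0.024390

0.024390


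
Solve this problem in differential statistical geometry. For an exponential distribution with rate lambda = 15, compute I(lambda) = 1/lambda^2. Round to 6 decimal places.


Fisher information for exponential: I(lambda) = 1/lambda^2.
lambda = 15, lambda^2 = 225.
I = 1/225 = 0.004444

0.004444


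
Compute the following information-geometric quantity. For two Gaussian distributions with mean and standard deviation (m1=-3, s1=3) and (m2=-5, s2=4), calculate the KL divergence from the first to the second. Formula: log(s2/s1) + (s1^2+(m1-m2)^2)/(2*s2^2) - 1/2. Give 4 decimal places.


KL divergence between normal distributions:
KL = log(s2/s1) + (s1^2 + (m1-m2)^2)/(2*s2^2) - 1/2.
log(4/3) = 0.287682.
(3^2 + (-3--5)^2)/(2*4^2) = (9 + 4)/32 = 0.40625.
KL = 0.287682 + 0.40625 - 0.5 = 0.1939

0.1939


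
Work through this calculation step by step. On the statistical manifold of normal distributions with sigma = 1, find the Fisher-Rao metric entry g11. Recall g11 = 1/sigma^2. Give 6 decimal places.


For the 2-parameter normal family, the Fisher metric has:
  g11 = 1/sigma^2, g22 = 2/sigma^2.
sigma = 1, sigma^2 = 1.
g11 = 1.000000

1.000000


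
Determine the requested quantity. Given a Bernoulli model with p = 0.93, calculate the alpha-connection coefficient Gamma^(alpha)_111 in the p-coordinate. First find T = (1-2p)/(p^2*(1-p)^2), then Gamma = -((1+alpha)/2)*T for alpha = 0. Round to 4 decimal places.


Skewness (Amari-Chentsov) tensor: T = (1-2p)/(p^2*(1-p)^2).
p = 0.93, 1-2p = -0.86, p^2 = 0.8649, (1-p)^2 = 0.0049.
T = -0.86/(0.8649 * 0.0049) = -202.92543.
In the p-coordinate, Gamma^(alpha) = Gamma^(0) - (alpha/2)*T with Gamma^(0) = (1/2)*g'(p) = -T/2,
so Gamma^(alpha) = -((1+alpha)/2)*T.
alpha = 0, -(1+alpha)/2 = -0.5.
Gamma = -0.5 * -202.92543 = 101.4627

101.4627


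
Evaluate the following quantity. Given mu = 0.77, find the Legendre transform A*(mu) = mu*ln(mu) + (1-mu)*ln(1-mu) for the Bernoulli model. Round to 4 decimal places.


Legendre transform for Bernoulli:
A*(mu) = mu*log(mu) + (1-mu)*log(1-mu).
mu = 0.77, 1-mu = 0.23.
mu*log(mu) = 0.77*log(0.77) = -0.201251.
(1-mu)*log(1-mu) = 0.23*log(0.23) = -0.338025.
A* = -0.201251 + -0.338025 = -0.5393

-0.5393


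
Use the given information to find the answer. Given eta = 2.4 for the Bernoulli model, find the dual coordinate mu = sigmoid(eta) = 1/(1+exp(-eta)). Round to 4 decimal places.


Dual coordinate (expectation parameter) for Bernoulli:
mu = 1/(1+exp(-eta)).
eta = 2.4.
exp(-eta) = exp(-2.4) = 0.090718.
mu = 1/(1+0.090718) = 0.9168

0.9168


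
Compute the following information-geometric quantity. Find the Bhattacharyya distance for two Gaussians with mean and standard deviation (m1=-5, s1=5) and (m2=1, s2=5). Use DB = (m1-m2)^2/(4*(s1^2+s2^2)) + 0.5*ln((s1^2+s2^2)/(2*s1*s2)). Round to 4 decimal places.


Bhattacharyya distance between two Gaussians:
DB = (m1-m2)^2/(4*(s1^2+s2^2)) + (1/2)*ln((s1^2+s2^2)/(2*s1*s2)).
(m1-m2)^2 = (-6)^2 = 36.
s1^2+s2^2 = 25 + 25 = 50.
term1 = 36/200 = 0.18.
term2 = 0.5*ln(50/50.0) = 0.0.
DB = 0.18 + 0.0 = 0.1800

0.1800


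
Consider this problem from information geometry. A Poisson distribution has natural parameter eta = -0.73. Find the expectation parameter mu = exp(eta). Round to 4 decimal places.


Expectation parameter for Poisson exponential family:
mu = exp(eta).
eta = -0.73.
mu = exp(-0.73) = 0.4819

0.4819


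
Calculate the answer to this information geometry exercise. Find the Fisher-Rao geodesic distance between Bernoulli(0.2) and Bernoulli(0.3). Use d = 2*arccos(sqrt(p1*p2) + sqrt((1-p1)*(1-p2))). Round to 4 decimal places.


Geodesic distance on Bernoulli manifold:
d(p1,p2) = 2*arccos(sqrt(p1*p2) + sqrt((1-p1)*(1-p2))).
sqrt(p1*p2) = sqrt(0.2*0.3) = 0.244949.
sqrt((1-p1)*(1-p2)) = sqrt(0.8*0.7) = 0.748331.
arg = 0.244949 + 0.748331 = 0.99328.
d = 2*arccos(0.99328) = 0.2320

0.2320


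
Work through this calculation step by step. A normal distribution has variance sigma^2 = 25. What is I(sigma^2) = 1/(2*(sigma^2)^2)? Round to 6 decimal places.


Fisher information for variance: I(sigma^2) = 1/(2*sigma^4).
sigma^2 = 25, so sigma^4 = 625.
I = 1/(2*625) = 1/1250 = 0.000800

0.000800


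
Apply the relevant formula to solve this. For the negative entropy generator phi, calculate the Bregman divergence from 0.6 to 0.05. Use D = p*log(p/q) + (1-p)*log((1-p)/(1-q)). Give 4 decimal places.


Bregman divergence with negative entropy generator:
D = p*log(p/q) + (1-p)*log((1-p)/(1-q)).
p = 0.6, q = 0.05.
p*log(p/q) = 0.6*log(0.6/0.05) = 1.490944.
(1-p)*log((1-p)/(1-q)) = 0.4*log(0.4/0.95) = -0.345999.
D = 1.490944 + -0.345999 = 1.1449

1.1449


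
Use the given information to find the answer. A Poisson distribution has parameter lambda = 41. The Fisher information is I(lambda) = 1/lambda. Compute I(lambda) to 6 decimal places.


Fisher information for Poisson: I(lambda) = 1/lambda.
lambda = 41.
I(lambda) = 1/41 = 0.024390

0.024390


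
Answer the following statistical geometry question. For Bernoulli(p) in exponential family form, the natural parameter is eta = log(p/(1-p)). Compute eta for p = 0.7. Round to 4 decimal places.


Natural parameter for Bernoulli: eta = log(p/(1-p)).
p = 0.7, 1-p = 0.3.
p/(1-p) = 2.333333.
eta = log(2.333333) = 0.8473

0.8473


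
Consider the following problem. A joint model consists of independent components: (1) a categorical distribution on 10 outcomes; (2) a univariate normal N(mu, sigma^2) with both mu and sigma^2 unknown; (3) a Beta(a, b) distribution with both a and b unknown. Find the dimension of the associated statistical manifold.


The dimension of a statistical manifold equals the number of free
(independent) real parameters of the model. For a product of independent
blocks the parameter counts add.
- categorical on 10 outcomes (probabilities sum to 1): 10-1 = 9.
- normal (mu, sigma^2): 2.
- Beta (a, b): 2.
Total = 9 + 2 + 2 = 13.
Dimension = 13

13


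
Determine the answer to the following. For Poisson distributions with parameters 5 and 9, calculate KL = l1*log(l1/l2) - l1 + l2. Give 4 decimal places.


KL divergence for Poisson:
KL = l1*log(l1/l2) - l1 + l2.
l1 = 5, l2 = 9.
log(5/9) = -0.587787.
l1*log(l1/l2) = 5 * -0.587787 = -2.938933.
KL = -2.938933 - 5 + 9 = 1.0611

1.0611


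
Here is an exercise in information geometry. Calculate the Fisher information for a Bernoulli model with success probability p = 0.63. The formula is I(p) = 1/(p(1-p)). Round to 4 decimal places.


For Bernoulli(p), Fisher information is I(p) = 1/(p*(1-p)).
p = 0.63, 1-p = 0.37.
p*(1-p) = 0.2331.
I(p) = 1/0.2331 = 4.2900

4.2900


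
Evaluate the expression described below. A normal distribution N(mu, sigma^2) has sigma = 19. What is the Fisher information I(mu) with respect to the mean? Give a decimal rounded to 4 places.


The Fisher information for the mean of a normal distribution is I(mu) = 1/sigma^2.
sigma = 19, so sigma^2 = 361.
I(mu) = 1/361 = 0.0028

0.0028


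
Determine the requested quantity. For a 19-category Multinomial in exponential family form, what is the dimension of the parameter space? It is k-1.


Exponential family dimension calculation:
For Multinomial with k=19 categories, dim = k-1 = 18.

18


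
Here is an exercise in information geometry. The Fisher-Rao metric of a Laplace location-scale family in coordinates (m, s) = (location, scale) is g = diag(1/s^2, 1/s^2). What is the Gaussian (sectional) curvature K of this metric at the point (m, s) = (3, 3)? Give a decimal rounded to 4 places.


The metric has the form g = (A dm^2 + B ds^2)/s^2 with A = 1, B = 1.
Substitute u = sqrt(A/B)*m: g = B*(du^2 + ds^2)/s^2, i.e. B times the
Poincare upper half-plane metric, which has constant Gaussian curvature -1.
Scaling a 2D metric by a constant c divides the Gaussian curvature by c,
so K = -1/B = -1/(1) = -1.0000 everywhere (the point (m, s) = (3, 3) is irrelevant:
the curvature is constant).
The requested Gaussian curvature is K = -1.0000.

-1.0000
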